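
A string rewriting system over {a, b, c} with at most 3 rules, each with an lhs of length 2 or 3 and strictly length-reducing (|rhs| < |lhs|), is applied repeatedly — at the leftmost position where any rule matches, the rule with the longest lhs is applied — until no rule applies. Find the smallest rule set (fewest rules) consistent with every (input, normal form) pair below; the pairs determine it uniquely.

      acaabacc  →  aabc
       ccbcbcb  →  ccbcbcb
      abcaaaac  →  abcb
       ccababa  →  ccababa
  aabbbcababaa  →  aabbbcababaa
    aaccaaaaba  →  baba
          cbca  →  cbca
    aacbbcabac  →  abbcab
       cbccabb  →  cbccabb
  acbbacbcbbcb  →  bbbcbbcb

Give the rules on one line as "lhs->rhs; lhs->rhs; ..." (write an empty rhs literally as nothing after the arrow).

  | acaabacc => aabacc => aabc
  | ccbcbcb
  | abcaaaac => abcbac => abcb
  | ccababa

aaa->b; ac->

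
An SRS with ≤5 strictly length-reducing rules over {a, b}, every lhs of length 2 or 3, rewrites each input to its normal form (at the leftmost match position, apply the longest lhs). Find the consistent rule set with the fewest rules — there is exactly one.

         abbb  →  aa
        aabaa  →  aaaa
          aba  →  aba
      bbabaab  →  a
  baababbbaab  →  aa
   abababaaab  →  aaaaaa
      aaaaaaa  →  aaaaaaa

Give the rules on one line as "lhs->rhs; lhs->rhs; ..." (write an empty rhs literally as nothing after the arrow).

aab->aa; abb->aa; baa->b; bab->a

  | abbb => aab => aa
  | aabaa => aaaa
  | aba
  | bbabaab => baaab => bab => a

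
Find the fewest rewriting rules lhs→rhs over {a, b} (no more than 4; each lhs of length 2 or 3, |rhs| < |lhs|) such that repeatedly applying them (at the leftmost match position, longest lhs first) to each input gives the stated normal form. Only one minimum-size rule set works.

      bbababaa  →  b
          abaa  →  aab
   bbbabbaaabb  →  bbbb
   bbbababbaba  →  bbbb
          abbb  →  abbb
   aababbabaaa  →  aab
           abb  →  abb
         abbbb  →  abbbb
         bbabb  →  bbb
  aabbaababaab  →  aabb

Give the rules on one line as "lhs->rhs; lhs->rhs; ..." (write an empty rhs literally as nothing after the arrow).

ba->b; baa->ab; bab->b

  | bbababaa => bbabaa => bbaa => bab => b
  | abaa => aab
  | bbbabbaaabb => bbbbaaabb => bbbababb => bbbabb => bbbb
  | bbbababbaba => bbbabbaba => bbbbaba => bbbba => bbbb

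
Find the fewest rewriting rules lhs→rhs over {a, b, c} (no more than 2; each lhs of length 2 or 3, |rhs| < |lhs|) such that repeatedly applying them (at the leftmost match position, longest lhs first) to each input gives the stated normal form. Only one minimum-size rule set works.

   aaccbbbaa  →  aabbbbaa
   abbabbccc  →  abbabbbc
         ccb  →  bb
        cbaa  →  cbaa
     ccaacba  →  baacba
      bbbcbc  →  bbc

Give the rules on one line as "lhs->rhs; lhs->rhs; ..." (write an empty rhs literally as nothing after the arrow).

  | aaccbbbaa => aabbbbaa
  | abbabbccc => abbabbbc
  | ccb => bb
  | cbaa

bcb->; cc->b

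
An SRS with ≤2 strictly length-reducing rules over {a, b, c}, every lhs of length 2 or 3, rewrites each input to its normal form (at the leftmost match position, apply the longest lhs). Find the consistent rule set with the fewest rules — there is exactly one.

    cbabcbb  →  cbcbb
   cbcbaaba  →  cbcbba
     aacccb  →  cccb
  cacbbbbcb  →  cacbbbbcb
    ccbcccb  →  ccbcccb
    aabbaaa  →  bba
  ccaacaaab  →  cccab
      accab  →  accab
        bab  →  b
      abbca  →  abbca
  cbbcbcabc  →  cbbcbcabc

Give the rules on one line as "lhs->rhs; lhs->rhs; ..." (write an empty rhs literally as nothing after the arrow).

  | cbabcbb => cbcbb
  | cbcbaaba => cbcbba
  | aacccb => cccb
  | cacbbbbcb

aa->; bab->b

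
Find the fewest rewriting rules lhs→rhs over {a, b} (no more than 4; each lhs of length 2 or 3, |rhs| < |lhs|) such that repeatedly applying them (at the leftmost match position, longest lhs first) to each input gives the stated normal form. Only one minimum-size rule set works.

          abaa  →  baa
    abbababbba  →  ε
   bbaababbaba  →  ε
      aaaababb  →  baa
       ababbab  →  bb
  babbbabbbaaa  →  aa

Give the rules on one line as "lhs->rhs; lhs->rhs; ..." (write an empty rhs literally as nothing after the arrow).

  | abaa => baa
  | abbababbba => aaababbba => aababbba => ababbba => babbba => baaba => baba => bba => ε
  | bbaababbaba => ababbaba => babbaba => baaaba => baaba => baba => bba => ε
  | aaaababb => aaababb => aababb => ababb => babb => baa

ab->b; abb->aa; bba->; bbb->bb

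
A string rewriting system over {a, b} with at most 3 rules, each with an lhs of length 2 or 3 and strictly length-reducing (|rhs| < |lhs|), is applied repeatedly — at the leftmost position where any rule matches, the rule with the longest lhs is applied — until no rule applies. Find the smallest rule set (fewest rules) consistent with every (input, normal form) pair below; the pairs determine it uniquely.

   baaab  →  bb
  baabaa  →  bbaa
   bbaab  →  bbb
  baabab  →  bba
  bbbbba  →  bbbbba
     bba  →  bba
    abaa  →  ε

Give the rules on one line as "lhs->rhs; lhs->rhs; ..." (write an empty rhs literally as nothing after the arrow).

aaa->; aab->b; ab->a

  | baaab => bb
  | baabaa => bbaa
  | bbaab => bbb
  | baabab => bbab => bba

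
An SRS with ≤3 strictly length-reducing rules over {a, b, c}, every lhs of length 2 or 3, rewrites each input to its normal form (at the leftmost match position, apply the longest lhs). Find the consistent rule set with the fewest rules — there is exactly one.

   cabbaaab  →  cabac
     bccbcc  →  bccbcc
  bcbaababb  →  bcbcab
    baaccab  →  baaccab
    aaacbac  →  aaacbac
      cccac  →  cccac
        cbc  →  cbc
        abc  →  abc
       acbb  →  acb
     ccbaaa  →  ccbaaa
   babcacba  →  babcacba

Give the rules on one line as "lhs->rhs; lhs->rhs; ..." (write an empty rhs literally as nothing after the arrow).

  | cabbaaab => cabaaab => cabac
  | bccbcc
  | bcbaababb => bcbcabb => bcbcab
  | baaccab

aab->c; bb->b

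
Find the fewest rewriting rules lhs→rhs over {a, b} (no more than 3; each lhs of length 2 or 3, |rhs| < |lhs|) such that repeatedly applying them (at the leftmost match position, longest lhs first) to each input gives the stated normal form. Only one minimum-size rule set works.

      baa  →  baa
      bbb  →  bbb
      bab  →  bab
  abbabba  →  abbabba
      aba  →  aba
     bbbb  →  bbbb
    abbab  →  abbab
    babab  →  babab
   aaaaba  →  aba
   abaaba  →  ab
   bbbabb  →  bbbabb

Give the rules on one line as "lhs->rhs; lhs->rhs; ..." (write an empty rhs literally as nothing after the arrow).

  | baa
  | bbb
  | bab
  | abbabba

aaa->; aab->aa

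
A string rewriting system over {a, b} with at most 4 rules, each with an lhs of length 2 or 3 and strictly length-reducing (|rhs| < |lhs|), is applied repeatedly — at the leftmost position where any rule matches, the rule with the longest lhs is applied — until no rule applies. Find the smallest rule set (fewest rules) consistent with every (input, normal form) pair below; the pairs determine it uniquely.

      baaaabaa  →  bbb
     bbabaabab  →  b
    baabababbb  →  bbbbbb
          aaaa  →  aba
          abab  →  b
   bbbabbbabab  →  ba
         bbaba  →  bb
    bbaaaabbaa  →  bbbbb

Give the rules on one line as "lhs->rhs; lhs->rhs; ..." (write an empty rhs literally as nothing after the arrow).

  | baaaabaa => bababaa => aabaa => bbaa => bbb
  | bbabaabab => baaabab => babbab => abab => aa => b
  | baabababbb => bbbababbb => bbaabbb => bbbbbb
  | aaaa => aba

aa->b; aaa->ab; bab->a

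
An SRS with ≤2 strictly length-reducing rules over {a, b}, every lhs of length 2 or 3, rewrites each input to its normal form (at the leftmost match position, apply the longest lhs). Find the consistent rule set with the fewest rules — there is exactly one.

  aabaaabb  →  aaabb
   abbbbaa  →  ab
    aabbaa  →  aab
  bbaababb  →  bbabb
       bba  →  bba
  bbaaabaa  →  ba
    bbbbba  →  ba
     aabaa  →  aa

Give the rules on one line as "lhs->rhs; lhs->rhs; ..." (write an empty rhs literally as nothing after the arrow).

  | aabaaabb => aaabb
  | abbbbaa => abbaa => ab
  | aabbaa => aab
  | bbaababb => bbabb

baa->; bbb->b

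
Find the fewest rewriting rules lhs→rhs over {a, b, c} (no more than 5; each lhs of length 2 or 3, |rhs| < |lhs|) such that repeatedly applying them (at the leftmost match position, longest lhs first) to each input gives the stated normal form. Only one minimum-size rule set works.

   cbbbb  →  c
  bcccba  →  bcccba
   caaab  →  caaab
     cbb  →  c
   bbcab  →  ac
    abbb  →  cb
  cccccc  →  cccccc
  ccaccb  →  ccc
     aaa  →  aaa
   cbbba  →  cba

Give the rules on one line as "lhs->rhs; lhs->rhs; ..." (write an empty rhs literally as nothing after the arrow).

  | cbbbb => cbb => c
  | bcccba
  | caaab
  | cbb => c

abb->c; acc->cb; bb->; cab->ac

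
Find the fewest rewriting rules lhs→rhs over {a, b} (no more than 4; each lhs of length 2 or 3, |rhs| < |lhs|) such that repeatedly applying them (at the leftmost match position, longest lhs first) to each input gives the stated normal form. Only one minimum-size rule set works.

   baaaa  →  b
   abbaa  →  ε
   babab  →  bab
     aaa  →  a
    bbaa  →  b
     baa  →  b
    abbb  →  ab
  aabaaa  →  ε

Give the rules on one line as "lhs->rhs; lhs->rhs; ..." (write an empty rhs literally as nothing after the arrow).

aa->; aab->a; aba->a; bb->b

  | baaaa => baa => b
  | abbaa => abaa => aa => ε
  | babab => bab
  | aaa => a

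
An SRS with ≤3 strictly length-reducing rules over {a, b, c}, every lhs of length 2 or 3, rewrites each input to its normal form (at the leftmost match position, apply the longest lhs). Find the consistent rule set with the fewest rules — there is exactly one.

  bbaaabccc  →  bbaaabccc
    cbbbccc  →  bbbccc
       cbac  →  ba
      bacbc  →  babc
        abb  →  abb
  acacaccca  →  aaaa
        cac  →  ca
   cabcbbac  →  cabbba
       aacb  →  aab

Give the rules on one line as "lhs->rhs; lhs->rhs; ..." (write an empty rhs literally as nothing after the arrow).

  | bbaaabccc
  | cbbbccc => bbbccc
  | cbac => bac => ba
  | bacbc => babc

ac->a; cb->b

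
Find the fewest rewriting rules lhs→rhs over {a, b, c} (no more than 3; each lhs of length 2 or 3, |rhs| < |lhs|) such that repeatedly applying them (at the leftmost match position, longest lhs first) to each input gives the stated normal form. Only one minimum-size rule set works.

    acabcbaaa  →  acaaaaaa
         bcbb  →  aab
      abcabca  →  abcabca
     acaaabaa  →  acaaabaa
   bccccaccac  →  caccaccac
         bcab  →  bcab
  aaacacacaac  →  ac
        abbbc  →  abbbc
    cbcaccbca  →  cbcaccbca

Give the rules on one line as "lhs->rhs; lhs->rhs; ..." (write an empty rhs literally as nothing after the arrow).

aac->; bcb->aa; bcc->ca

  | acabcbaaa => acaaaaaa
  | bcbb => aab
  | abcabca
  | acaaabaa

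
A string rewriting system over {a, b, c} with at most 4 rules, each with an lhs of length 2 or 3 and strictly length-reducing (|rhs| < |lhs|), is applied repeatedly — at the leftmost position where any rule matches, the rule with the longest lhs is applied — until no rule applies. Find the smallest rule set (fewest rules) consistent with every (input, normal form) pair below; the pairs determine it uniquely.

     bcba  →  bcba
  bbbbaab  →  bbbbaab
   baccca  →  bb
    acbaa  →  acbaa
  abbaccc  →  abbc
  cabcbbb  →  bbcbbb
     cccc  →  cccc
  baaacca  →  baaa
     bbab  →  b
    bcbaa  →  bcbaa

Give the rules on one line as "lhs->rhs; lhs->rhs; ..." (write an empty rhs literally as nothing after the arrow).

acc->; bab->; ca->b

  | bcba
  | bbbbaab
  | baccca => bca => bb
  | acbaa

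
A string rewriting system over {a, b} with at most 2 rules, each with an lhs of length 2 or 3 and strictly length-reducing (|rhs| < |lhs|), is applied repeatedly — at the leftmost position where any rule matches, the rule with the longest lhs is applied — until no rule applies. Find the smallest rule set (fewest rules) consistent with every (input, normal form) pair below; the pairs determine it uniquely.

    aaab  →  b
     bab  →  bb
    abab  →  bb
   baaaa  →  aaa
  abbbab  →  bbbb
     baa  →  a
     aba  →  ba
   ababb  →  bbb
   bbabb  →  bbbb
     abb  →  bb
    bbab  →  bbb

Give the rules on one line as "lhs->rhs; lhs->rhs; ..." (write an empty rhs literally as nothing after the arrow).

ab->b; baa->a

  | aaab => aab => ab => b
  | bab => bb
  | abab => bab => bb
  | baaaa => aaa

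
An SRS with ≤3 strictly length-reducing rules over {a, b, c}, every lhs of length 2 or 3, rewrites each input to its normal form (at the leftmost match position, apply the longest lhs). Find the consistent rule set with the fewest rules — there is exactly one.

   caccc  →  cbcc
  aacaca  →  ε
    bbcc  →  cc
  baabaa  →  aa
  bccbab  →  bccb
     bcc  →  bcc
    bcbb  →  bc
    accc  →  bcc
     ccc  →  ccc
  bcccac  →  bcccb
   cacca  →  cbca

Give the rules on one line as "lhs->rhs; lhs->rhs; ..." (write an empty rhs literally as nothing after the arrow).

  | caccc => cbcc
  | aacaca => abaca => aca => ba => ε
  | bbcc => cc
  | baabaa => abaa => aa

ac->b; ba->; bb->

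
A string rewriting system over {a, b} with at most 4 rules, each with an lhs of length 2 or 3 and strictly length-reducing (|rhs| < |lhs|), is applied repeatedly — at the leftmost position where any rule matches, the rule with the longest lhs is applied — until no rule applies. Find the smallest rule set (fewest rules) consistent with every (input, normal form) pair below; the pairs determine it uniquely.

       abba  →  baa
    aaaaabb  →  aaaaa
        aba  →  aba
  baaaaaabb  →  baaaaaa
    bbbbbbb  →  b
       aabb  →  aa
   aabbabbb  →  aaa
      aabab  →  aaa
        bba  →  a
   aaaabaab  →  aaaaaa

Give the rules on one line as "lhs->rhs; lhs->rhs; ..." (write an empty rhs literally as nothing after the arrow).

  | abba => baa
  | aaaaabb => aaaaab => aaaaa
  | aba
  | baaaaaabb => baaaaaab => baaaaaa

aab->aa; abb->ba; bb->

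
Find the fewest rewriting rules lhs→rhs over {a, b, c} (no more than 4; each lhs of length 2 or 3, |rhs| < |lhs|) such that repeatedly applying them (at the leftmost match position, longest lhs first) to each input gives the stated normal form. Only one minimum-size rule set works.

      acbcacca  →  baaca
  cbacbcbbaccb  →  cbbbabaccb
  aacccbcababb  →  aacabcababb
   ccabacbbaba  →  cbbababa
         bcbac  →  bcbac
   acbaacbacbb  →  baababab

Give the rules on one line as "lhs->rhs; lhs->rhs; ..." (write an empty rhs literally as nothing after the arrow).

acb->ba; cac->a; cca->c; ccc->ca

  | acbcacca => bacacca => baaca
  | cbacbcbbaccb => cbbacbbaccb => cbbbabaccb
  | aacccbcababb => aacabcababb
  | ccabacbbaba => cbacbbaba => cbbababa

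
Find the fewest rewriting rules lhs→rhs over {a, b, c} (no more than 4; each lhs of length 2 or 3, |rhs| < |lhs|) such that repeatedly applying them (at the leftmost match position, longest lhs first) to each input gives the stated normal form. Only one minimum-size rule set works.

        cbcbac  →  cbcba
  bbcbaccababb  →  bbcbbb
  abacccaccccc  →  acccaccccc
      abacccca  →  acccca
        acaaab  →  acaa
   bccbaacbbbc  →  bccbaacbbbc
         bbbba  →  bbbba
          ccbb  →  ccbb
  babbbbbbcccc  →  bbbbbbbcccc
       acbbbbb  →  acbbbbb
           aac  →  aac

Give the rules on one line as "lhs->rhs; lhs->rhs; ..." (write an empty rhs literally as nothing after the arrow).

ab->; abb->bb; bac->ba

  | cbcbac => cbcba
  | bbcbaccababb => bbcbacababb => bbcbaababb => bbcbaabb => bbcbabb => bbcbbb
  | abacccaccccc => acccaccccc
  | abacccca => acccca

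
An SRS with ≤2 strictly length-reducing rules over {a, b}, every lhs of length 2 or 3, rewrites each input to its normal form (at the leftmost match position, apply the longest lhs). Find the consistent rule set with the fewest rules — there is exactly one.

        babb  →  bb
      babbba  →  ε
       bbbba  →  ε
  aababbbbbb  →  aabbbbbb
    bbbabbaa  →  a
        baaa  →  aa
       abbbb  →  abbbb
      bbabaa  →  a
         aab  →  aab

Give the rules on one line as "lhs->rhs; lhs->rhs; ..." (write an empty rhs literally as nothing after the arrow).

ba->; bba->ba

  | babb => bb
  | babbba => bbba => bba => ba => ε
  | bbbba => bbba => bba => ba => ε
  | aababbbbbb => aabbbbbb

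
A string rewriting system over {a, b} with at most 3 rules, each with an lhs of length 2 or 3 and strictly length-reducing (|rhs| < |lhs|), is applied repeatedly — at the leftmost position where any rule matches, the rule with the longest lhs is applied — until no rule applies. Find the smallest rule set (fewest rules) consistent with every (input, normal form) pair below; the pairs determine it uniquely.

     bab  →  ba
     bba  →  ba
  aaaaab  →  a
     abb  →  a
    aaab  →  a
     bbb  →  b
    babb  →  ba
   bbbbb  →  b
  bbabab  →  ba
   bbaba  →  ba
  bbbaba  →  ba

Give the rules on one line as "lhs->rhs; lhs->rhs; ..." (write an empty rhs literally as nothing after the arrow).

  | bab => ba
  | bba => ba
  | aaaaab => aaaab => aaab => aab => ab => a
  | abb => ab => a

aa->a; ab->a; bb->b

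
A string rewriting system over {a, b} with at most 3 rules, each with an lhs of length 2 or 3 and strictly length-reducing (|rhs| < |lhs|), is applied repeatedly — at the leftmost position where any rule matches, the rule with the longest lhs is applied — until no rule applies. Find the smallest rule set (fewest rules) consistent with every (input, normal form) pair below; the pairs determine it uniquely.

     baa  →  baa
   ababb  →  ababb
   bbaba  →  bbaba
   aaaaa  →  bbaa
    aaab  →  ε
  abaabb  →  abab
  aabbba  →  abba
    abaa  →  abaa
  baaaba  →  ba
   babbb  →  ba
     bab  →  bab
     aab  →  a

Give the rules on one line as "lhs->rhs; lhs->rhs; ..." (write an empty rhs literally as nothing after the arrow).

aaa->bb; aab->a; bbb->

  | baa
  | ababb
  | bbaba
  | aaaaa => bbaa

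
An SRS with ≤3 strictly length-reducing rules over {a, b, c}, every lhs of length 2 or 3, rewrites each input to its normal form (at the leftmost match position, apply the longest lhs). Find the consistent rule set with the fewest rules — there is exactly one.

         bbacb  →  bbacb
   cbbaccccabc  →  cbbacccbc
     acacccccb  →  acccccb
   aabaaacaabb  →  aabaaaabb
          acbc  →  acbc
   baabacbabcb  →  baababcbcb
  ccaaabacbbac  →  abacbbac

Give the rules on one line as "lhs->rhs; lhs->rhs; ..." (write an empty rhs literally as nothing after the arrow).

ca->; cba->bc

  | bbacb
  | cbbaccccabc => cbbacccbc
  | acacccccb => acccccb
  | aabaaacaabb => aabaaaabb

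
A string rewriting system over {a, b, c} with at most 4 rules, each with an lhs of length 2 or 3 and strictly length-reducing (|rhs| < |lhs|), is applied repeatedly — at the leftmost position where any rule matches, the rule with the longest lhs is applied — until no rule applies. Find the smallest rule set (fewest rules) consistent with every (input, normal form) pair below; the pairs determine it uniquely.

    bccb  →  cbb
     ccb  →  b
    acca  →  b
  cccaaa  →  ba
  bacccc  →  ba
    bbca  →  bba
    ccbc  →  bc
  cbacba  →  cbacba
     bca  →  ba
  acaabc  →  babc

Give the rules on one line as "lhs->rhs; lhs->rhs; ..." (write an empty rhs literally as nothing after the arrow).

aa->b; bcc->cb; ca->a; cc->

  | bccb => cbb
  | ccb => b
  | acca => aa => b
  | cccaaa => caaa => aaa => ba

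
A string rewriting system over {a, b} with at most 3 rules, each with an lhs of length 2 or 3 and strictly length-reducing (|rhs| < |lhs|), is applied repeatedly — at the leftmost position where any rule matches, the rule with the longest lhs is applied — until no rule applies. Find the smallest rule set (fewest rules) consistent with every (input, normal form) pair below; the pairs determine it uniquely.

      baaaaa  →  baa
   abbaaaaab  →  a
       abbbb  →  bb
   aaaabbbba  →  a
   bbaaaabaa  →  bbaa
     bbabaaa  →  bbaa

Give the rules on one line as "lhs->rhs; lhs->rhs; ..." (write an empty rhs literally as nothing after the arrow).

  | baaaaa => baaaa => baaa => baa
  | abbaaaaab => aaaaab => aaaab => aaab => aab => a
  | abbbb => bb
  | aaaabbbba => aaabbbba => aabbbba => abba => a

aaa->aa; ab->; abb->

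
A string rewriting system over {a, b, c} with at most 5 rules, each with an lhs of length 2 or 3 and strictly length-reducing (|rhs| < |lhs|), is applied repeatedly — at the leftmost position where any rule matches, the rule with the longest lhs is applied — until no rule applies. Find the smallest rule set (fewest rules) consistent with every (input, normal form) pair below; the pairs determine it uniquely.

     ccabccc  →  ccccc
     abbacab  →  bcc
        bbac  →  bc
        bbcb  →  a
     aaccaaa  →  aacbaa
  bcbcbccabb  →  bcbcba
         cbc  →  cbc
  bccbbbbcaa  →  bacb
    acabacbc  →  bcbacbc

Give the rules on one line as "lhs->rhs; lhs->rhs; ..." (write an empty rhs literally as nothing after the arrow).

  | ccabccc => cbbccc => ccccc
  | abbacab => acacab => bccab => bcbb => bcc
  | bbac => cac => bc
  | bbcb => ccb => a

aca->bc; bb->c; ca->b; ccb->a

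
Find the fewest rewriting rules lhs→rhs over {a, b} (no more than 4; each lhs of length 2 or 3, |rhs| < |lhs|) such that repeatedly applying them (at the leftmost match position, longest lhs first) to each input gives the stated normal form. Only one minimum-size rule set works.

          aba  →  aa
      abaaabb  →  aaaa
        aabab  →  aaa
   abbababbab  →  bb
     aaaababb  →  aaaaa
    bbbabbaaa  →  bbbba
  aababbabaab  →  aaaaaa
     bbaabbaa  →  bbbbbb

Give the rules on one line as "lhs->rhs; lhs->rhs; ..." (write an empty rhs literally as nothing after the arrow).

ab->a; abb->ba; baa->bb; bab->

  | aba => aa
  | abaaabb => aaaabb => aaaba => aaaa
  | aabab => aaab => aaa
  | abbababbab => baababbab => bbbabbab => bbbab => bb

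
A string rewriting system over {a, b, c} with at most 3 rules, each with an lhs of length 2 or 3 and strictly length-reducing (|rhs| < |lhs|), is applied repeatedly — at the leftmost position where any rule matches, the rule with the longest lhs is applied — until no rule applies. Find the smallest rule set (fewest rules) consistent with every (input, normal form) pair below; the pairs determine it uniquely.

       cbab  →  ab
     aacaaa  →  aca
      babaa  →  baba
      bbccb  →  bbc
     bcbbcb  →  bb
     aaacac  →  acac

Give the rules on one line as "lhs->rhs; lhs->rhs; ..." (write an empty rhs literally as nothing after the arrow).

  | cbab => ab
  | aacaaa => acaaa => acaa => aca
  | babaa => baba
  | bbccb => bbc

aa->a; cb->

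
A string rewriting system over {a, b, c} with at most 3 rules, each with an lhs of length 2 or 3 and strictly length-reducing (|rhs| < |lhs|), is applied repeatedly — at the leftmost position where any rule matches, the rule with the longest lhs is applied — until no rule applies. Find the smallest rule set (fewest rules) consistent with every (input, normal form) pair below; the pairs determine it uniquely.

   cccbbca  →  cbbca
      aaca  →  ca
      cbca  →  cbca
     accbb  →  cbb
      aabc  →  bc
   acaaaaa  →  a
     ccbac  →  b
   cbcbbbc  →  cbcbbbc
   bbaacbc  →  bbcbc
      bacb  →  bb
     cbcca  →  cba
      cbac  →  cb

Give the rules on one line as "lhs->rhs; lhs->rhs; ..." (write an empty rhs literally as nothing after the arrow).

aa->; ac->; cc->

  | cccbbca => cbbca
  | aaca => ca
  | cbca
  | accbb => cbb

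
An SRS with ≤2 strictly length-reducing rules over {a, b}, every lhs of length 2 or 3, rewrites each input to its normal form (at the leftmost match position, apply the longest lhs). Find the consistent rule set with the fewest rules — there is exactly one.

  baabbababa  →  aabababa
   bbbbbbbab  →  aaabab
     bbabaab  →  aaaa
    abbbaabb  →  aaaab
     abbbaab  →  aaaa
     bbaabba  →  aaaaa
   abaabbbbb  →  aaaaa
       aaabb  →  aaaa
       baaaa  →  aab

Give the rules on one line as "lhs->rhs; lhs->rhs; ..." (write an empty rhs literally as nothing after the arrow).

  | baabbababa => abbbababa => aabababa
  | bbbbbbbab => abbbbbab => aabbbab => aaabab
  | bbabaab => aabaab => aaabb => aaaa
  | abbbaabb => aabaabb => aaabbb => aaaab

baa->ab; bb->a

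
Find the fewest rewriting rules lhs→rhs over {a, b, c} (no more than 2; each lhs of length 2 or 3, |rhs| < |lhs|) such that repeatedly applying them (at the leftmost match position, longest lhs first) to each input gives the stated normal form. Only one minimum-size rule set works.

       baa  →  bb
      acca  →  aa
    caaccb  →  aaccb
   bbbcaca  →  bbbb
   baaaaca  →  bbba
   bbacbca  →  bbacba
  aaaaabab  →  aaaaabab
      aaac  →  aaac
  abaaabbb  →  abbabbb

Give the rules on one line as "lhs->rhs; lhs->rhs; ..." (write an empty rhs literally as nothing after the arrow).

baa->bb; ca->a

  | baa => bb
  | acca => aca => aa
  | caaccb => aaccb
  | bbbcaca => bbbaca => bbbaa => bbbb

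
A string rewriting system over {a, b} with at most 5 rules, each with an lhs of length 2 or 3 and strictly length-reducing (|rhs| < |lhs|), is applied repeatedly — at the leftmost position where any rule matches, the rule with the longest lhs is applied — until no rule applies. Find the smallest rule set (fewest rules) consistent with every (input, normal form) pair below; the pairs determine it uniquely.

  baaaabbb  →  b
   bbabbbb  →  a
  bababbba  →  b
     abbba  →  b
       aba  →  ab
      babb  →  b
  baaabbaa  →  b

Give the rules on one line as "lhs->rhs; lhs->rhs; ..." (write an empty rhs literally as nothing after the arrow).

  | baaaabbb => baaabbb => baabbb => babbb => babb => bab => ba => b
  | bbabbbb => aabbbb => bbbbb => abbb => aab => bb => a
  | bababbba => baabbba => babbba => babba => baba => baa => ba => b
  | abbba => aaba => bba => aa => b

aa->b; ba->b; bab->ba; bb->a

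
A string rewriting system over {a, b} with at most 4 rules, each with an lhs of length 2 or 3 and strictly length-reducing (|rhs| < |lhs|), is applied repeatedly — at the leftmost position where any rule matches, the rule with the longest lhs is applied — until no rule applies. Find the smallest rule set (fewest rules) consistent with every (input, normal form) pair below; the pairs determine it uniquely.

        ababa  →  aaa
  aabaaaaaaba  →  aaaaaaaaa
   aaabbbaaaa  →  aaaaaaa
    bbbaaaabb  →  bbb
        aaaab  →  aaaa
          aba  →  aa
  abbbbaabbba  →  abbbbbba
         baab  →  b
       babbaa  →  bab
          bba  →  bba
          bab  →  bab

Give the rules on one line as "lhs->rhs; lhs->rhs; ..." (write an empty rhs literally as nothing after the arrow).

aab->aa; aba->aa; baa->

  | ababa => aaba => aaa
  | aabaaaaaaba => aaaaaaaaba => aaaaaaaaa
  | aaabbbaaaa => aaabbaaaa => aaabaaaa => aaaaaaa
  | bbbaaaabb => bbaabb => bbb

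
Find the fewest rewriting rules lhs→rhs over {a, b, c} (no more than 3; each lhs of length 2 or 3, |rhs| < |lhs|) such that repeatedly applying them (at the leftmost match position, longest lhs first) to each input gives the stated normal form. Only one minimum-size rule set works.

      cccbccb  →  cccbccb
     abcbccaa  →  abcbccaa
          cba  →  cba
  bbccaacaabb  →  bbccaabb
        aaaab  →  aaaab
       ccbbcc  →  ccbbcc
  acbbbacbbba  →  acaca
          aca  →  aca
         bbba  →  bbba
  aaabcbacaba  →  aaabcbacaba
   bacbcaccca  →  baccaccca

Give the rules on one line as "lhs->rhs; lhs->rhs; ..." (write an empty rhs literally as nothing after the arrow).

  | cccbccb
  | abcbccaa
  | cba
  | bbccaacaabb => bbccaabb

aac->; acb->ac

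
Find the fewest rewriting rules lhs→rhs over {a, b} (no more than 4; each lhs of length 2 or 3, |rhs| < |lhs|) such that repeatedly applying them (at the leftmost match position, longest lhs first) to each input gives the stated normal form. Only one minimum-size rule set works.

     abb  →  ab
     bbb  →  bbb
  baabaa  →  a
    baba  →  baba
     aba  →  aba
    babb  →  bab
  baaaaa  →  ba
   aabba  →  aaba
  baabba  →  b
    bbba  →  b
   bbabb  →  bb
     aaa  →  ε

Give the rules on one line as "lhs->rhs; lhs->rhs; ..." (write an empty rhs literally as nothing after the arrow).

aaa->; abb->ab; baa->b; bba->

  | abb => ab
  | bbb
  | baabaa => bbaa => a
  | baba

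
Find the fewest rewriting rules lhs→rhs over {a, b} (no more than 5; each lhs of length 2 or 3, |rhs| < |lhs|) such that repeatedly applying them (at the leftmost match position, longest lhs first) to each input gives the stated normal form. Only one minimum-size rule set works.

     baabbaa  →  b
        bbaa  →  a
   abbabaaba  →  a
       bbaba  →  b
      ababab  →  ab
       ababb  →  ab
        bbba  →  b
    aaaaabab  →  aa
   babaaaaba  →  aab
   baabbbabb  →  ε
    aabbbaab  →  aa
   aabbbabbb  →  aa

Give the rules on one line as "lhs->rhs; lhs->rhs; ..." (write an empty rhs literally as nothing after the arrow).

aaa->aa; ba->b; bb->; bba->

  | baabbaa => babbaa => bbbaa => baa => ba => b
  | bbaa => a
  | abbabaaba => abaaba => ababa => abba => a
  | bbaba => ba => b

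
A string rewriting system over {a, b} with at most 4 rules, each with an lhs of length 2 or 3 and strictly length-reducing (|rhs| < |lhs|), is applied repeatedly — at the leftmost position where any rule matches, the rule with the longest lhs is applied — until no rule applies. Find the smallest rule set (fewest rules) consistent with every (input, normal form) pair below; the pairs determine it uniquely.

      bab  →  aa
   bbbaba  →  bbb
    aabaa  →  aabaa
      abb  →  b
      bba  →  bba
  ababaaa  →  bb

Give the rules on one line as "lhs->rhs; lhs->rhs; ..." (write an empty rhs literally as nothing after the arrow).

  | bab => aa
  | bbbaba => bbaaa => bbb
  | aabaa
  | abb => b

aaa->b; abb->b; bab->aa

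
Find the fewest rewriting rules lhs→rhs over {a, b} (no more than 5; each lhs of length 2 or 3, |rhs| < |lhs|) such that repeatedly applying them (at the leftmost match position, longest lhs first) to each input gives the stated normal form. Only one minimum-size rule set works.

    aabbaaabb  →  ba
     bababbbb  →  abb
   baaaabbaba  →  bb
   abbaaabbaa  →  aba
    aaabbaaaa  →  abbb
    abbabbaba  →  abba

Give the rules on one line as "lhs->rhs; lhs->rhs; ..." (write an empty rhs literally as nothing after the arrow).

aaa->ab; aab->ba; baa->b; bab->a

  | aabbaaabb => babaaabb => aaaabb => ababb => aab => ba
  | bababbbb => aabbbb => babbb => abb
  | baaaabbaba => baabbaba => bbbaba => bbaa => bb
  | abbaaabbaa => abbabbaa => ababaa => aaaa => aba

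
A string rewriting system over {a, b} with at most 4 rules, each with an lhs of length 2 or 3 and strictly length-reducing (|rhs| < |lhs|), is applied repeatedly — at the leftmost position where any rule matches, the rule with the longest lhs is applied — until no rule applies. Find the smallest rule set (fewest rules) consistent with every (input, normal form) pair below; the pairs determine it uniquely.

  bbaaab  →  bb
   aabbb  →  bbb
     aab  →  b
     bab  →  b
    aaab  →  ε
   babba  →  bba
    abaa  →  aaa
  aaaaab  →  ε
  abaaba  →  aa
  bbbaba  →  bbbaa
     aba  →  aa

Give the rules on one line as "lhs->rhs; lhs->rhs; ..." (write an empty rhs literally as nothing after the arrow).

  | bbaaab => bbab => bb
  | aabbb => bbb
  | aab => b
  | bab => b

aab->b; ab->; aba->aa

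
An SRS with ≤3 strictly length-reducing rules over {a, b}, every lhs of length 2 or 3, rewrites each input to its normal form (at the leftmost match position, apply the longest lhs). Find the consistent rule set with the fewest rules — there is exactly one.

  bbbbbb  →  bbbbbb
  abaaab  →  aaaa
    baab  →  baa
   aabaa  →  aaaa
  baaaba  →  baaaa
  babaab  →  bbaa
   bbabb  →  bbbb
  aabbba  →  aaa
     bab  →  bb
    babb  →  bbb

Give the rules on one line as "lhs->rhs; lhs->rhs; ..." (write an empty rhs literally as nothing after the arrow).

  | bbbbbb
  | abaaab => aaaab => aaaa
  | baab => baa
  | aabaa => aaaa

ab->a; bab->bb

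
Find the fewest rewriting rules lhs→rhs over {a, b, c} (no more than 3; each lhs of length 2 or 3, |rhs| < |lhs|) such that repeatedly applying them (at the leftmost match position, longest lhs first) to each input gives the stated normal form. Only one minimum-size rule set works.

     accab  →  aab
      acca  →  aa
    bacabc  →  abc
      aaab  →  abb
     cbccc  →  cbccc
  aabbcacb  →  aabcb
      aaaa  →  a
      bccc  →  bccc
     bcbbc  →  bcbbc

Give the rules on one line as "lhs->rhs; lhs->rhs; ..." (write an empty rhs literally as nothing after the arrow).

  | accab => acab => aab
  | acca => aca => aa
  | bacabc => cabc => abc
  | aaab => abb

aaa->ab; ba->; ca->a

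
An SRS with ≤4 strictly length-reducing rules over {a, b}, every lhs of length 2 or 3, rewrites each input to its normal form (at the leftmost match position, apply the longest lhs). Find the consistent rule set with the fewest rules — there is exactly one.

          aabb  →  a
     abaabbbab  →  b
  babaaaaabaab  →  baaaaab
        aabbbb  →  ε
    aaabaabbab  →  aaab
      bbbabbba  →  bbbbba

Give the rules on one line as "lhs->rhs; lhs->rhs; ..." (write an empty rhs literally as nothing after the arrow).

aba->; abb->; bab->b

  | aabb => a
  | abaabbbab => abbbab => bab => b
  | babaaaaabaab => baaaaabaab => baaaaab
  | aabbbb => abb => ε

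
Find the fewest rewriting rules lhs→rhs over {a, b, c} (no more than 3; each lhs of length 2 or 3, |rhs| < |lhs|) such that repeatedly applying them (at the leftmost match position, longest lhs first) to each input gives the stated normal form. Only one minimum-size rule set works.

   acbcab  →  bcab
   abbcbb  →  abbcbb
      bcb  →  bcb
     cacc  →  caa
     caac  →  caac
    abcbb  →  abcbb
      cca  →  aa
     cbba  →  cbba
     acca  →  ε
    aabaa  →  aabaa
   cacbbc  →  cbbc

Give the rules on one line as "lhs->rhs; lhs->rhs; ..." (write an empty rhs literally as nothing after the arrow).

  | acbcab => bcab
  | abbcbb
  | bcb
  | cacc => caa

aaa->; acb->b; cc->a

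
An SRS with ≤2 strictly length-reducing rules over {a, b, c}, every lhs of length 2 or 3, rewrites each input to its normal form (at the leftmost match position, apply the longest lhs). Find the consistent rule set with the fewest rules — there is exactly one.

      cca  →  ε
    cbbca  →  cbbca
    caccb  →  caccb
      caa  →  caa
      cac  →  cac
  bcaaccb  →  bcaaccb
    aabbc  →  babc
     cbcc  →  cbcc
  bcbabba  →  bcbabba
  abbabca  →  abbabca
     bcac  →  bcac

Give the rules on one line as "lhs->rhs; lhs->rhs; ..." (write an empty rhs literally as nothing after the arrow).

aab->ba; cca->

  | cca => ε
  | cbbca
  | caccb
  | caa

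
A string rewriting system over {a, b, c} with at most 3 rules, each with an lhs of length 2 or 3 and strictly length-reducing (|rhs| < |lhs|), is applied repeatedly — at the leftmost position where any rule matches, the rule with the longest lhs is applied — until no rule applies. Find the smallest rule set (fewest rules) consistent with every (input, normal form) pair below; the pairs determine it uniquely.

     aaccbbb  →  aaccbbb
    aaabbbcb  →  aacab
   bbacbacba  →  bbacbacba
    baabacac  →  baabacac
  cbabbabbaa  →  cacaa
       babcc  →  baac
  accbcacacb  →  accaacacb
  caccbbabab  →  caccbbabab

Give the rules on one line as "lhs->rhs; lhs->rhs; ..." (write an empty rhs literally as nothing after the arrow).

  | aaccbbb
  | aaabbbcb => aacbcb => aacab
  | bbacbacba
  | baabacac

abb->c; bc->a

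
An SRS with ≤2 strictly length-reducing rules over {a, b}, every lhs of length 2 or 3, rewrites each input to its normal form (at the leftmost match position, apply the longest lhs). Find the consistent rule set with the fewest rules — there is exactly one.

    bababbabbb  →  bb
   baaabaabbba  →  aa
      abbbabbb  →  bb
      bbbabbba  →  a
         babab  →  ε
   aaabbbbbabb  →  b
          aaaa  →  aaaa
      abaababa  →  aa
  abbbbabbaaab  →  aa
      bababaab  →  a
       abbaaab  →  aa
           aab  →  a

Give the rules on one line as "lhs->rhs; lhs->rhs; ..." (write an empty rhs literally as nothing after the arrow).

ab->; ba->a

  | bababbabbb => ababbabbb => abbabbb => babbb => abbb => bb
  | baaabaabbba => aaabaabbba => aaaabbba => aaabba => aaba => aa
  | abbbabbb => bbabbb => babbb => abbb => bb
  | bbbabbba => bbabbba => babbba => abbba => bba => ba => a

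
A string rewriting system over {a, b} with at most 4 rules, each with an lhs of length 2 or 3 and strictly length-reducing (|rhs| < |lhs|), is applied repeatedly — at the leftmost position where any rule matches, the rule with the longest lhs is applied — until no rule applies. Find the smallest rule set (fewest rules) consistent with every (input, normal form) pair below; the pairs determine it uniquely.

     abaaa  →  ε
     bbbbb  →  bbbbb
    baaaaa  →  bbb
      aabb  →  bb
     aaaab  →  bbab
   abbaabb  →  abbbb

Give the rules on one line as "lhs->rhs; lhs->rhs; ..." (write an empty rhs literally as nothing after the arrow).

  | abaaa => aa => ε
  | bbbbb
  | baaaaa => bbbaa => bbb
  | aabb => bb

aa->; aaa->bb; aba->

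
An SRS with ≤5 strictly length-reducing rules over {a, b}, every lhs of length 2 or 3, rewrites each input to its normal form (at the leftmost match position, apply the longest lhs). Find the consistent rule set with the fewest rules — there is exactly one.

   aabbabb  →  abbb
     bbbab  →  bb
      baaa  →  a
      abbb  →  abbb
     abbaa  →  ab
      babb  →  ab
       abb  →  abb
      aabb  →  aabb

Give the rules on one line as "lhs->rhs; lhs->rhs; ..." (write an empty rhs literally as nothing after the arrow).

  | aabbabb => aabab => abbb
  | bbbab => bba => bb
  | baaa => a
  | abbb

aba->bb; ba->b; baa->; bab->a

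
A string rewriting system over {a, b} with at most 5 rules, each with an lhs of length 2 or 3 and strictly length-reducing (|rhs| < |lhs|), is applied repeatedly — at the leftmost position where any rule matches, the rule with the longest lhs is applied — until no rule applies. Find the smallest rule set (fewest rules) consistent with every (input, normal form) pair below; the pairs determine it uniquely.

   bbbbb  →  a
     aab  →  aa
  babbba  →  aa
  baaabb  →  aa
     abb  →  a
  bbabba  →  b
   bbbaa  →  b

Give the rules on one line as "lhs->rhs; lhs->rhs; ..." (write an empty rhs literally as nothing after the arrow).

aaa->b; ab->a; ba->; bb->a

  | bbbbb => abbb => abb => ab => a
  | aab => aa
  | babbba => bbba => aba => aa
  | baaabb => aabb => aab => aa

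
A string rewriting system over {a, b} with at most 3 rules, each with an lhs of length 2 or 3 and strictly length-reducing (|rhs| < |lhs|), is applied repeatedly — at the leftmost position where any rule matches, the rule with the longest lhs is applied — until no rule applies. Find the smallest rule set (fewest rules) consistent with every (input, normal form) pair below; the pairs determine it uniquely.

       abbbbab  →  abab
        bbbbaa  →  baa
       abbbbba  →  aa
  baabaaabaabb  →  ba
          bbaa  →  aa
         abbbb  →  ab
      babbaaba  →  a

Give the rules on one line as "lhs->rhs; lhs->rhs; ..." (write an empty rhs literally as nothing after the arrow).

  | abbbbab => abab
  | bbbbaa => baa
  | abbbbba => abba => aa
  | baabaaabaabb => baabbaabb => baaaabb => babb => ba

aaa->; bb->; bbb->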